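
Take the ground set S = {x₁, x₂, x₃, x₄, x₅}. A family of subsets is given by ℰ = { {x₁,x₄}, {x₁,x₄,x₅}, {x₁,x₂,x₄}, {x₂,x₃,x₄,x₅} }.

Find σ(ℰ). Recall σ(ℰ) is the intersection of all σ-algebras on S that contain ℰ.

Seed the family with ℰ together with ∅ and S: { {}, {x₁,x₄}, {x₁,x₂,x₄}, {x₁,x₄,x₅}, {x₂,x₃,x₄,x₅}, S }.
Pass 1: +5 →
  {x₁}  = complement {x₂,x₃,x₄,x₅}
  {x₂,x₃}  = complement {x₁,x₄,x₅}
  {x₃,x₅}  = complement {x₁,x₂,x₄}
  {x₂,x₃,x₅}  = complement {x₁,x₄}
  {x₁,x₂,x₄,x₅}  = {x₁,x₄,x₅} ∪ {x₁,x₂,x₄}
  [11 total]
Pass 2: 6 new —
  {x₃}  = complement {x₁,x₂,x₄,x₅}
  {x₁,x₂,x₃}  = {x₂,x₃} ∪ {x₁}
  {x₁,x₃,x₅}  = {x₃,x₅} ∪ {x₁}
  {x₁,x₂,x₃,x₄}  = {x₁,x₂,x₄} ∪ {x₂,x₃}
  {x₁,x₂,x₃,x₅}  = {x₂,x₃,x₅} ∪ {x₁}
  {x₁,x₃,x₄,x₅}  = {x₁,x₄,x₅} ∪ {x₃,x₅}
  [17 total]
Pass 3 adds 7:
  {x₂}  = complement {x₁,x₃,x₄,x₅}
  {x₄}  = complement {x₁,x₂,x₃,x₅}
  {x₅}  = complement {x₁,x₂,x₃,x₄}
  {x₁,x₃}  = {x₃} ∪ {x₁}
  {x₂,x₄}  = complement {x₁,x₃,x₅}
  {x₄,x₅}  = complement {x₁,x₂,x₃}
  {x₁,x₃,x₄}  = {x₃} ∪ {x₁,x₄}
  [24 total]
Pass 4. New:
  {x₁,x₂}  = {x₂} ∪ {x₁}
  {x₁,x₅}  = {x₅} ∪ {x₁}
  {x₂,x₅}  = complement {x₁,x₃,x₄}
  {x₃,x₄}  = {x₃} ∪ {x₄}
  {x₂,x₃,x₄}  = {x₃} ∪ {x₂,x₄}
  {x₂,x₄,x₅}  = complement {x₁,x₃}
  {x₃,x₄,x₅}  = {x₄,x₅} ∪ {x₃}
  [31 total]
Pass 5: 1 new —
  {x₁,x₂,x₅}  = complement {x₃,x₄}
  [32 total]
Pass 6: closed — nothing new.

Hence σ(ℰ) has 32 members: { {}, {x₁}, {x₂}, {x₃}, {x₄}, {x₅}, {x₁,x₂}, {x₁,x₃}, {x₁,x₄}, {x₁,x₅}, {x₂,x₃}, {x₂,x₄}, {x₂,x₅}, {x₃,x₄}, {x₃,x₅}, {x₄,x₅}, {x₁,x₂,x₃}, {x₁,x₂,x₄}, {x₁,x₂,x₅}, {x₁,x₃,x₄}, {x₁,x₃,x₅}, {x₁,x₄,x₅}, {x₂,x₃,x₄}, {x₂,x₃,x₅}, {x₂,x₄,x₅}, {x₃,x₄,x₅}, {x₁,x₂,x₃,x₄}, {x₁,x₂,x₃,x₅}, {x₁,x₂,x₄,x₅}, {x₁,x₃,x₄,x₅}, {x₂,x₃,x₄,x₅}, S }.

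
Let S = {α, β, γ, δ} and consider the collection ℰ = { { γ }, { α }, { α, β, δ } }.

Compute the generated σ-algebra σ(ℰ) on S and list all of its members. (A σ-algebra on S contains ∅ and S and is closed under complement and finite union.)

Answer: σ(ℰ) = { ∅, { α }, { γ }, { α, γ }, { β, δ }, { α, β, δ }, { β, γ, δ }, S }

Working:
Begin from { ∅, { α }, { γ }, { α, β, δ }, S } (that is, ℰ plus ∅ and S).
Step 1: 2 new —
  { α, γ }  = { γ } ∪ { α }
  { β, γ, δ }  = ᶜ of { α }
  (now 7)
Step 2. New:
  { β, δ }  = ᶜ of { α, γ }
  (now 8)
After Step 3 the family is unchanged; done.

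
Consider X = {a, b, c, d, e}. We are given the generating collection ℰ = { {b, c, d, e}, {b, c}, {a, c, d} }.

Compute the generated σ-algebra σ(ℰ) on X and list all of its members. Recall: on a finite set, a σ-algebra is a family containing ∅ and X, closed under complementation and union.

|σ(ℰ)| = 32.  σ(ℰ) = { {}, {a}, {b}, {c}, {d}, {e}, {a, b}, {a, c}, {a, d}, {a, e}, {b, c}, {b, d}, {b, e}, {c, d}, {c, e}, {d, e}, {a, b, c}, {a, b, d}, {a, b, e}, {a, c, d}, {a, c, e}, {a, d, e}, {b, c, d}, {b, c, e}, {b, d, e}, {c, d, e}, {a, b, c, d}, {a, b, c, e}, {a, b, d, e}, {a, c, d, e}, {b, c, d, e}, X }

Derivation:
Begin from { {}, {b, c}, {a, c, d}, {b, c, d, e}, X } (that is, ℰ plus ∅ and X).
Step 1: +4 →
  {a}  = X∖{b, c, d, e}
  {b, e}  = X∖{a, c, d}
  {a, d, e}  = X∖{b, c}
  {a, b, c, d}  = {a, c, d} ∪ {b, c}
  |family| = 9
Step 2: 6 new —
  {e}  = X∖{a, b, c, d}
  {a, b, c}  = {b, c} ∪ {a}
  {a, b, e}  = {b, e} ∪ {a}
  {b, c, e}  = {b, e} ∪ {b, c}
  {a, b, d, e}  = {a, d, e} ∪ {b, e}
  {a, c, d, e}  = {a, d, e} ∪ {a, c, d}
  |family| = 15
Step 3 adds 7:
  {b}  = X∖{a, c, d, e}
  {c}  = X∖{a, b, d, e}
  {a, d}  = X∖{b, c, e}
  {a, e}  = {e} ∪ {a}
  {c, d}  = X∖{a, b, e}
  {d, e}  = X∖{a, b, c}
  {a, b, c, e}  = {b, e} ∪ {a, b, c}
  |family| = 22
Step 4. New:
  {d}  = X∖{a, b, c, e}
  {a, b}  = {b} ∪ {a}
  {a, c}  = {c} ∪ {a}
  {c, e}  = {e} ∪ {c}
  {a, b, d}  = {b} ∪ {a, d}
  {a, c, e}  = {a, e} ∪ {c}
  {b, c, d}  = X∖{a, e}
  {b, d, e}  = {b, e} ∪ {d, e}
  {c, d, e}  = {c, d} ∪ {d, e}
  |family| = 31
Step 5 adds 1:
  {b, d}  = X∖{a, c, e}
  |family| = 32
Step 6: stable.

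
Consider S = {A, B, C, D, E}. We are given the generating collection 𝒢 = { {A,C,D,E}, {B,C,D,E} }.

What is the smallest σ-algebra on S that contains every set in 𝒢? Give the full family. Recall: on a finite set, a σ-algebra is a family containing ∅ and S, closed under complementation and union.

Take S₀ = 𝒢 ∪ {∅, S} = { {}, {A,C,D,E}, {B,C,D,E}, S }.
Step 1 adds 2:
  {A}  = complement {B,C,D,E}
  {B}  = complement {A,C,D,E}
  [6 total]
Step 2 adds 1:
  {A,B}  = {B} ∪ {A}
  [7 total]
Step 3: +1 →
  {C,D,E}  = complement {A,B}
  [8 total]
Step 4: stable.

|σ(𝒢)| = 8.  σ(𝒢) = { {}, {A}, {B}, {A,B}, {C,D,E}, {A,C,D,E}, {B,C,D,E}, S }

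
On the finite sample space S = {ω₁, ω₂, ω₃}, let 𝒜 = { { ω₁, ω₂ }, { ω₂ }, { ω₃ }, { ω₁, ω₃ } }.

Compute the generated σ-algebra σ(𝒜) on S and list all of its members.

σ(𝒜) (8 sets): { {  }, { ω₁ }, { ω₂ }, { ω₃ }, { ω₁, ω₂ }, { ω₁, ω₃ }, { ω₂, ω₃ }, S }

Working:
Take S₀ = 𝒜 ∪ {∅, S} = { {  }, { ω₂ }, { ω₃ }, { ω₁, ω₂ }, { ω₁, ω₃ }, S }.
Step 1 adds 1:
  { ω₂, ω₃ }  = { ω₃ } ∪ { ω₂ }
  [7 total]
Step 2. New:
  { ω₁ }  = ᶜ of { ω₂, ω₃ }
  [8 total]
Step 3: closed — nothing new.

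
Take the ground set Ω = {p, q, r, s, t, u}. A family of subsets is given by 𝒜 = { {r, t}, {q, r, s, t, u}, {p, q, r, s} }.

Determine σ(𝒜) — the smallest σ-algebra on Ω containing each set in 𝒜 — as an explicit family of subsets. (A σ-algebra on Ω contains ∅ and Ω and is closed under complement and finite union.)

Start: 𝒜 ∪ {∅, Ω} = { {}, {r, t}, {p, q, r, s}, {q, r, s, t, u}, Ω }.
Pass 1. New:
  {p}  = ᶜ of {q, r, s, t, u}
  {t, u}  = ᶜ of {p, q, r, s}
  {p, q, s, u}  = ᶜ of {r, t}
  {p, q, r, s, t}  = {r, t} ∪ {p, q, r, s}
  |family| = 9
Pass 2 (6 new):
  {u}  = ᶜ of {p, q, r, s, t}
  {p, r, t}  = {r, t} ∪ {p}
  {p, t, u}  = {t, u} ∪ {p}
  {r, t, u}  = {t, u} ∪ {r, t}
  {p, q, r, s, u}  = {p, q, s, u} ∪ {p, q, r, s}
  {p, q, s, t, u}  = {p, q, s, u} ∪ {t, u}
  |family| = 15
Pass 3 (7 new):
  {r}  = ᶜ of {p, q, s, t, u}
  {t}  = ᶜ of {p, q, r, s, u}
  {p, u}  = {p} ∪ {u}
  {p, q, s}  = ᶜ of {r, t, u}
  {q, r, s}  = ᶜ of {p, t, u}
  {q, s, u}  = ᶜ of {p, r, t}
  {p, r, t, u}  = {t, u} ∪ {p, r, t}
  |family| = 22
Pass 4: +9 →
  {p, r}  = {r} ∪ {p}
  {p, t}  = {t} ∪ {p}
  {q, s}  = ᶜ of {p, r, t, u}
  {r, u}  = {u} ∪ {r}
  {p, r, u}  = {p, u} ∪ {r}
  {p, q, s, t}  = {p, q, s} ∪ {t}
  {q, r, s, t}  = ᶜ of {p, u}
  {q, r, s, u}  = {q, s, u} ∪ {q, r, s}
  {q, s, t, u}  = {q, s, u} ∪ {t, u}
  |family| = 31
Pass 5 adds 1:
  {q, s, t}  = ᶜ of {p, r, u}
  |family| = 32
After Pass 6 the family is unchanged; done.

σ(𝒜) = { {}, {p}, {r}, {t}, {u}, {p, r}, {p, t}, {p, u}, {q, s}, {r, t}, {r, u}, {t, u}, {p, q, s}, {p, r, t}, {p, r, u}, {p, t, u}, {q, r, s}, {q, s, t}, {q, s, u}, {r, t, u}, {p, q, r, s}, {p, q, s, t}, {p, q, s, u}, {p, r, t, u}, {q, r, s, t}, {q, r, s, u}, {q, s, t, u}, {p, q, r, s, t}, {p, q, r, s, u}, {p, q, s, t, u}, {q, r, s, t, u}, Ω }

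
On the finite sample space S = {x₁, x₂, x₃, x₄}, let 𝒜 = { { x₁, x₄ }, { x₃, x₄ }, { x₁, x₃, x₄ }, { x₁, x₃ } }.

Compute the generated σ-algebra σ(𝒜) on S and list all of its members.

Initial family (6 sets): { {  }, { x₁, x₃ }, { x₁, x₄ }, { x₃, x₄ }, { x₁, x₃, x₄ }, S }.
Pass 1: 4 new —
  { x₂ }  = S∖{ x₁, x₃, x₄ }
  { x₁, x₂ }  = S∖{ x₃, x₄ }
  { x₂, x₃ }  = S∖{ x₁, x₄ }
  { x₂, x₄ }  = S∖{ x₁, x₃ }
  (now 10)
Pass 2 (3 new):
  { x₁, x₂, x₃ }  = { x₁, x₂ } ∪ { x₂, x₃ }
  { x₁, x₂, x₄ }  = { x₁, x₂ } ∪ { x₁, x₄ }
  { x₂, x₃, x₄ }  = { x₃, x₄ } ∪ { x₂ }
  (now 13)
Pass 3: 3 new —
  { x₁ }  = S∖{ x₂, x₃, x₄ }
  { x₃ }  = S∖{ x₁, x₂, x₄ }
  { x₄ }  = S∖{ x₁, x₂, x₃ }
  (now 16)
Pass 4: closed — nothing new.

σ(𝒜) = { {  }, { x₁ }, { x₂ }, { x₃ }, { x₄ }, { x₁, x₂ }, { x₁, x₃ }, { x₁, x₄ }, { x₂, x₃ }, { x₂, x₄ }, { x₃, x₄ }, { x₁, x₂, x₃ }, { x₁, x₂, x₄ }, { x₁, x₃, x₄ }, { x₂, x₃, x₄ }, S }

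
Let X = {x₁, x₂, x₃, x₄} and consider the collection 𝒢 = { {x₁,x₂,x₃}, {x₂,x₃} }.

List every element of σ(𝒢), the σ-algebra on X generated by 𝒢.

|σ(𝒢)| = 8.  σ(𝒢) = { {}, {x₁}, {x₄}, {x₁,x₄}, {x₂,x₃}, {x₁,x₂,x₃}, {x₂,x₃,x₄}, X }

Working:
Start: 𝒢 ∪ {∅, X} = { {}, {x₂,x₃}, {x₁,x₂,x₃}, X }.
Iteration 1: +2 →
  {x₄}  = {x₁,x₂,x₃}ᶜ
  {x₁,x₄}  = {x₂,x₃}ᶜ
  |family| = 6
Iteration 2. New:
  {x₂,x₃,x₄}  = {x₂,x₃} ∪ {x₄}
  |family| = 7
Iteration 3: 1 new —
  {x₁}  = {x₂,x₃,x₄}ᶜ
  |family| = 8
After Iteration 4 the family is unchanged; done.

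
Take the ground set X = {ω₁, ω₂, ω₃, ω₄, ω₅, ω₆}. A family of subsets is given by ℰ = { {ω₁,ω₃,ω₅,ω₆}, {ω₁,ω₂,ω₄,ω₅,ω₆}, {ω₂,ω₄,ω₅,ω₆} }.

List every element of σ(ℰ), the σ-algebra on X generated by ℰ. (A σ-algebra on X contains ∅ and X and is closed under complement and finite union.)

σ(ℰ) (16 sets): { ∅, {ω₁}, {ω₃}, {ω₁,ω₃}, {ω₂,ω₄}, {ω₅,ω₆}, {ω₁,ω₂,ω₄}, {ω₁,ω₅,ω₆}, {ω₂,ω₃,ω₄}, {ω₃,ω₅,ω₆}, {ω₁,ω₂,ω₃,ω₄}, {ω₁,ω₃,ω₅,ω₆}, {ω₂,ω₄,ω₅,ω₆}, {ω₁,ω₂,ω₄,ω₅,ω₆}, {ω₂,ω₃,ω₄,ω₅,ω₆}, X }

Trace:
Seed the family with ℰ together with ∅ and X: { ∅, {ω₁,ω₃,ω₅,ω₆}, {ω₂,ω₄,ω₅,ω₆}, {ω₁,ω₂,ω₄,ω₅,ω₆}, X }.
Pass 1: +3 →
  {ω₃}  = ᶜ of {ω₁,ω₂,ω₄,ω₅,ω₆}
  {ω₁,ω₃}  = ᶜ of {ω₂,ω₄,ω₅,ω₆}
  {ω₂,ω₄}  = ᶜ of {ω₁,ω₃,ω₅,ω₆}
  [8 total]
Pass 2: 3 new —
  {ω₂,ω₃,ω₄}  = {ω₃} ∪ {ω₂,ω₄}
  {ω₁,ω₂,ω₃,ω₄}  = {ω₂,ω₄} ∪ {ω₁,ω₃}
  {ω₂,ω₃,ω₄,ω₅,ω₆}  = {ω₃} ∪ {ω₂,ω₄,ω₅,ω₆}
  [11 total]
Pass 3. New:
  {ω₁}  = ᶜ of {ω₂,ω₃,ω₄,ω₅,ω₆}
  {ω₅,ω₆}  = ᶜ of {ω₁,ω₂,ω₃,ω₄}
  {ω₁,ω₅,ω₆}  = ᶜ of {ω₂,ω₃,ω₄}
  [14 total]
Pass 4 adds 2:
  {ω₁,ω₂,ω₄}  = {ω₂,ω₄} ∪ {ω₁}
  {ω₃,ω₅,ω₆}  = {ω₃} ∪ {ω₅,ω₆}
  [16 total]
Pass 5: already closed under ᶜ and ∪.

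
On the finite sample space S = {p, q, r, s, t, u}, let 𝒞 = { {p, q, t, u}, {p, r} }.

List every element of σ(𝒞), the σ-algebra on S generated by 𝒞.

Seed the family with 𝒞 together with ∅ and S: { ∅, {p, r}, {p, q, t, u}, S }.
Round 1: 3 new —
  {r, s}  = S∖{p, q, t, u}
  {q, s, t, u}  = S∖{p, r}
  {p, q, r, t, u}  = {p, r} ∪ {p, q, t, u}
Round 2: +4 →
  {s}  = S∖{p, q, r, t, u}
  {p, r, s}  = {r, s} ∪ {p, r}
  {p, q, s, t, u}  = {q, s, t, u} ∪ {p, q, t, u}
  {q, r, s, t, u}  = {r, s} ∪ {q, s, t, u}
Round 3. New:
  {p}  = S∖{q, r, s, t, u}
  {r}  = S∖{p, q, s, t, u}
  {q, t, u}  = S∖{p, r, s}
Round 4: +2 →
  {p, s}  = {p} ∪ {s}
  {q, r, t, u}  = {r} ∪ {q, t, u}
Round 5: no new sets; the family is a σ-algebra.

σ(𝒞) = { ∅, {p}, {r}, {s}, {p, r}, {p, s}, {r, s}, {p, r, s}, {q, t, u}, {p, q, t, u}, {q, r, t, u}, {q, s, t, u}, {p, q, r, t, u}, {p, q, s, t, u}, {q, r, s, t, u}, S }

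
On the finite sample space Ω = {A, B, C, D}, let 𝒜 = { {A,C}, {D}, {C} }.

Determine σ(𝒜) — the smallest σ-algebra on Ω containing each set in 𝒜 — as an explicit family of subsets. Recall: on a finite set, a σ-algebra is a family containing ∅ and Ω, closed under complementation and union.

|σ(𝒜)| = 16.  σ(𝒜) = { {}, {A}, {B}, {C}, {D}, {A,B}, {A,C}, {A,D}, {B,C}, {B,D}, {C,D}, {A,B,C}, {A,B,D}, {A,C,D}, {B,C,D}, Ω }

Check:
Take S₀ = 𝒜 ∪ {∅, Ω} = { {}, {C}, {D}, {A,C}, Ω }.
Round 1: 5 new —
  {B,D}  = complement {A,C}
  {C,D}  = {C} ∪ {D}
  {A,B,C}  = complement {D}
  {A,B,D}  = complement {C}
  {A,C,D}  = {A,C} ∪ {D}
  (now 10)
Round 2. New:
  {B}  = complement {A,C,D}
  {A,B}  = complement {C,D}
  {B,C,D}  = {C,D} ∪ {B,D}
  (now 13)
Round 3: 2 new —
  {A}  = complement {B,C,D}
  {B,C}  = {C} ∪ {B}
  (now 15)
Round 4. New:
  {A,D}  = complement {B,C}
  (now 16)
Round 5: no new sets; the family is a σ-algebra.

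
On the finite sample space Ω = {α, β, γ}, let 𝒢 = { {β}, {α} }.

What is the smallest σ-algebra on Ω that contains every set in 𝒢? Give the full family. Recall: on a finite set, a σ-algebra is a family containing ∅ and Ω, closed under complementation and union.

Begin from { {}, {α}, {β}, Ω } (that is, 𝒢 plus ∅ and Ω).
Round 1. New:
  {α,β}  = {β} ∪ {α}
  {α,γ}  = complement {β}
  {β,γ}  = complement {α}
  (now 7)
Round 2. New:
  {γ}  = complement {α,β}
  (now 8)
Round 3: no new sets; the family is a σ-algebra.

Hence σ(𝒢) has 8 members: { {}, {α}, {β}, {γ}, {α,β}, {α,γ}, {β,γ}, Ω }.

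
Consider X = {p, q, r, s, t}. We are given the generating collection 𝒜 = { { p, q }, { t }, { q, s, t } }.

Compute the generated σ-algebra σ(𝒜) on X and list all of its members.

Begin from { ∅, { t }, { p, q }, { q, s, t }, X } (that is, 𝒜 plus ∅ and X).
Iteration 1: 5 new —
  { p, r }  = X∖{ q, s, t }
  { p, q, t }  = { p, q } ∪ { t }
  { r, s, t }  = X∖{ p, q }
  { p, q, r, s }  = X∖{ t }
  { p, q, s, t }  = { p, q } ∪ { q, s, t }
  (now 10)
Iteration 2: +7 →
  { r }  = X∖{ p, q, s, t }
  { r, s }  = X∖{ p, q, t }
  { p, q, r }  = { p, q } ∪ { p, r }
  { p, r, t }  = { t } ∪ { p, r }
  { p, q, r, t }  = { p, q, t } ∪ { p, r }
  { p, r, s, t }  = { r, s, t } ∪ { p, r }
  { q, r, s, t }  = { r, s, t } ∪ { q, s, t }
  (now 17)
Iteration 3 (7 new):
  { p }  = X∖{ q, r, s, t }
  { q }  = X∖{ p, r, s, t }
  { s }  = X∖{ p, q, r, t }
  { q, s }  = X∖{ p, r, t }
  { r, t }  = { r } ∪ { t }
  { s, t }  = X∖{ p, q, r }
  { p, r, s }  = { r, s } ∪ { p, r }
  (now 24)
Iteration 4. New:
  { p, s }  = { s } ∪ { p }
  { p, t }  = { t } ∪ { p }
  { q, r }  = { q } ∪ { r }
  { q, t }  = X∖{ p, r, s }
  { p, q, s }  = X∖{ r, t }
  { p, s, t }  = { s, t } ∪ { p }
  { q, r, s }  = { r, s } ∪ { q }
  { q, r, t }  = { q } ∪ { r, t }
  (now 32)
Iteration 5: already closed under ᶜ and ∪.

|σ(𝒜)| = 32.  σ(𝒜) = { ∅, { p }, { q }, { r }, { s }, { t }, { p, q }, { p, r }, { p, s }, { p, t }, { q, r }, { q, s }, { q, t }, { r, s }, { r, t }, { s, t }, { p, q, r }, { p, q, s }, { p, q, t }, { p, r, s }, { p, r, t }, { p, s, t }, { q, r, s }, { q, r, t }, { q, s, t }, { r, s, t }, { p, q, r, s }, { p, q, r, t }, { p, q, s, t }, { p, r, s, t }, { q, r, s, t }, X }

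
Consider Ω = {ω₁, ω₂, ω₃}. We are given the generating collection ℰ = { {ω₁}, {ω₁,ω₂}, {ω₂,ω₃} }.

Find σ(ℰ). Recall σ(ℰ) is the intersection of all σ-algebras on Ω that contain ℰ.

Take S₀ = ℰ ∪ {∅, Ω} = { {}, {ω₁}, {ω₁,ω₂}, {ω₂,ω₃}, Ω }.
Step 1: +1 →
  {ω₃}  = ᶜ of {ω₁,ω₂}
  [6 total]
Step 2: 1 new —
  {ω₁,ω₃}  = {ω₃} ∪ {ω₁}
  [7 total]
Step 3. New:
  {ω₂}  = ᶜ of {ω₁,ω₃}
  [8 total]
Step 4 adds nothing — fixpoint reached.

Therefore σ(ℰ) = { {}, {ω₁}, {ω₂}, {ω₃}, {ω₁,ω₂}, {ω₁,ω₃}, {ω₂,ω₃}, Ω } (|σ(ℰ)| = 8).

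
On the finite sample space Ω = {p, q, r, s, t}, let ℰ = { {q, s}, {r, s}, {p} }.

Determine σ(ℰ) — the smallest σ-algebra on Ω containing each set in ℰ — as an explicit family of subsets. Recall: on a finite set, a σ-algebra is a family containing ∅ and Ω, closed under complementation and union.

σ(ℰ) = { ∅, {p}, {q}, {r}, {s}, {t}, {p, q}, {p, r}, {p, s}, {p, t}, {q, r}, {q, s}, {q, t}, {r, s}, {r, t}, {s, t}, {p, q, r}, {p, q, s}, {p, q, t}, {p, r, s}, {p, r, t}, {p, s, t}, {q, r, s}, {q, r, t}, {q, s, t}, {r, s, t}, {p, q, r, s}, {p, q, r, t}, {p, q, s, t}, {p, r, s, t}, {q, r, s, t}, Ω }

Check:
Start: ℰ ∪ {∅, Ω} = { ∅, {p}, {q, s}, {r, s}, Ω }.
Round 1: 6 new —
  {p, q, s}  = {q, s} ∪ {p}
  {p, q, t}  = {r, s}ᶜ
  {p, r, s}  = {r, s} ∪ {p}
  {p, r, t}  = {q, s}ᶜ
  {q, r, s}  = {r, s} ∪ {q, s}
  {q, r, s, t}  = {p}ᶜ
Round 2 (7 new):
  {p, t}  = {q, r, s}ᶜ
  {q, t}  = {p, r, s}ᶜ
  {r, t}  = {p, q, s}ᶜ
  {p, q, r, s}  = {r, s} ∪ {p, q, s}
  {p, q, r, t}  = {p, r, t} ∪ {p, q, t}
  {p, q, s, t}  = {p, q, s} ∪ {p, q, t}
  {p, r, s, t}  = {r, s} ∪ {p, r, t}
Round 3 adds 7:
  {q}  = {p, r, s, t}ᶜ
  {r}  = {p, q, s, t}ᶜ
  {s}  = {p, q, r, t}ᶜ
  {t}  = {p, q, r, s}ᶜ
  {q, r, t}  = {q, t} ∪ {r, t}
  {q, s, t}  = {q, t} ∪ {q, s}
  {r, s, t}  = {r, s} ∪ {r, t}
Round 4 adds 6:
  {p, q}  = {r, s, t}ᶜ
  {p, r}  = {q, s, t}ᶜ
  {p, s}  = {q, r, t}ᶜ
  {q, r}  = {q} ∪ {r}
  {s, t}  = {t} ∪ {s}
  {p, s, t}  = {p, t} ∪ {s}
Round 5 adds 1:
  {p, q, r}  = {s, t}ᶜ
Round 6: already closed under ᶜ and ∪.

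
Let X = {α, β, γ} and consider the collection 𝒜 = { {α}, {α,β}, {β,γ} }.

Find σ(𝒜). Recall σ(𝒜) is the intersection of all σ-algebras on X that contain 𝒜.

Begin from { {}, {α}, {α,β}, {β,γ}, X } (that is, 𝒜 plus ∅ and X).
Step 1. New:
  {γ}  = X∖{α,β}
Step 2. New:
  {α,γ}  = {γ} ∪ {α}
Step 3: +1 →
  {β}  = X∖{α,γ}
After Step 4 the family is unchanged; done.

|σ(𝒜)| = 8.  σ(𝒜) = { {}, {α}, {β}, {γ}, {α,β}, {α,γ}, {β,γ}, X }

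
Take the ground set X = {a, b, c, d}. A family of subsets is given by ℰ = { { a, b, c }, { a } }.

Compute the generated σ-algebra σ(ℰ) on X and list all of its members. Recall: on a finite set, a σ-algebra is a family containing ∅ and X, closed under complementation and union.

Take S₀ = ℰ ∪ {∅, X} = { {  }, { a }, { a, b, c }, X }.
Iteration 1: +2 →
  { d }  = X∖{ a, b, c }
  { b, c, d }  = X∖{ a }
  |family| = 6
Iteration 2. New:
  { a, d }  = { d } ∪ { a }
  |family| = 7
Iteration 3. New:
  { b, c }  = X∖{ a, d }
  |family| = 8
After Iteration 4 the family is unchanged; done.

Hence σ(ℰ) has 8 members: { {  }, { a }, { d }, { a, d }, { b, c }, { a, b, c }, { b, c, d }, X }.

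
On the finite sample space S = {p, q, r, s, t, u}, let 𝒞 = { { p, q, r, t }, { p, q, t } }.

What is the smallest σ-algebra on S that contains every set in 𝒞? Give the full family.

|σ(𝒞)| = 8.  σ(𝒞) = { {  }, { r }, { s, u }, { p, q, t }, { r, s, u }, { p, q, r, t }, { p, q, s, t, u }, S }

Derivation:
Take S₀ = 𝒞 ∪ {∅, S} = { {  }, { p, q, t }, { p, q, r, t }, S }.
Pass 1: +2 →
  { s, u }  = { p, q, r, t }ᶜ
  { r, s, u }  = { p, q, t }ᶜ
Pass 2: +1 →
  { p, q, s, t, u }  = { p, q, t } ∪ { s, u }
Pass 3: 1 new —
  { r }  = { p, q, s, t, u }ᶜ
Pass 4: already closed under ᶜ and ∪.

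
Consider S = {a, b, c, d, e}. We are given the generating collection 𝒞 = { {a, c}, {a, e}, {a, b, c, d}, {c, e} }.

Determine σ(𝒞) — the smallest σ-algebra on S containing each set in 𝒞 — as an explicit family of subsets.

Take S₀ = 𝒞 ∪ {∅, S} = { {}, {a, c}, {a, e}, {c, e}, {a, b, c, d}, S }.
Iteration 1: +5 →
  {e}  = complement {a, b, c, d}
  {a, b, d}  = complement {c, e}
  {a, c, e}  = {a, c} ∪ {a, e}
  {b, c, d}  = complement {a, e}
  {b, d, e}  = complement {a, c}
  |family| = 11
Iteration 2 adds 3:
  {b, d}  = complement {a, c, e}
  {a, b, d, e}  = {a, b, d} ∪ {e}
  {b, c, d, e}  = {e} ∪ {b, c, d}
  |family| = 14
Iteration 3. New:
  {a}  = complement {b, c, d, e}
  {c}  = complement {a, b, d, e}
  |family| = 16
Iteration 4: no new sets; the family is a σ-algebra.

Therefore σ(𝒞) = { {}, {a}, {c}, {e}, {a, c}, {a, e}, {b, d}, {c, e}, {a, b, d}, {a, c, e}, {b, c, d}, {b, d, e}, {a, b, c, d}, {a, b, d, e}, {b, c, d, e}, S } (|σ(𝒞)| = 16).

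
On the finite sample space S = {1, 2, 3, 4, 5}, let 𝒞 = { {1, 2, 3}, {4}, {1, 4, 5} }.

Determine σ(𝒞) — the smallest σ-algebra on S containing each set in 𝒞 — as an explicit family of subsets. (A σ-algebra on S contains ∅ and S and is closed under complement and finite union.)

Initial family (5 sets): { ∅, {4}, {1, 2, 3}, {1, 4, 5}, S }.
Pass 1: 4 new —
  {2, 3}  = {1, 4, 5}ᶜ
  {4, 5}  = {1, 2, 3}ᶜ
  {1, 2, 3, 4}  = {1, 2, 3} ∪ {4}
  {1, 2, 3, 5}  = {4}ᶜ
  (now 9)
Pass 2. New:
  {5}  = {1, 2, 3, 4}ᶜ
  {2, 3, 4}  = {2, 3} ∪ {4}
  {2, 3, 4, 5}  = {4, 5} ∪ {2, 3}
  (now 12)
Pass 3. New:
  {1}  = {2, 3, 4, 5}ᶜ
  {1, 5}  = {2, 3, 4}ᶜ
  {2, 3, 5}  = {2, 3} ∪ {5}
  (now 15)
Pass 4 adds 1:
  {1, 4}  = {2, 3, 5}ᶜ
  (now 16)
Pass 5 adds nothing — fixpoint reached.

Therefore σ(𝒞) = { ∅, {1}, {4}, {5}, {1, 4}, {1, 5}, {2, 3}, {4, 5}, {1, 2, 3}, {1, 4, 5}, {2, 3, 4}, {2, 3, 5}, {1, 2, 3, 4}, {1, 2, 3, 5}, {2, 3, 4, 5}, S } (|σ(𝒞)| = 16).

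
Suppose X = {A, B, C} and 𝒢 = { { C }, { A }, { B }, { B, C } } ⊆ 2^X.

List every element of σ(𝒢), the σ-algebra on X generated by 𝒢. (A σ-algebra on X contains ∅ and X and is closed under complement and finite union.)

Start: 𝒢 ∪ {∅, X} = { {}, { A }, { B }, { C }, { B, C }, X }.
Round 1: +2 →
  { A, B }  = complement { C }
  { A, C }  = complement { B }
  [8 total]
Round 2: closed — nothing new.

|σ(𝒢)| = 8.  σ(𝒢) = { {}, { A }, { B }, { C }, { A, B }, { A, C }, { B, C }, X }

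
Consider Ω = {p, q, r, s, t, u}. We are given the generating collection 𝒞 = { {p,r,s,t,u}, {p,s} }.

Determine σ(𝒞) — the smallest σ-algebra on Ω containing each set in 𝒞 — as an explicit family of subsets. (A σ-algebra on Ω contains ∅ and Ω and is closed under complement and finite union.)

σ(𝒞) = { ∅, {q}, {p,s}, {p,q,s}, {r,t,u}, {q,r,t,u}, {p,r,s,t,u}, Ω }

Trace:
Begin from { ∅, {p,s}, {p,r,s,t,u}, Ω } (that is, 𝒞 plus ∅ and Ω).
Step 1 (2 new):
  {q}  = {p,r,s,t,u}ᶜ
  {q,r,t,u}  = {p,s}ᶜ
  — 6 sets.
Step 2: +1 →
  {p,q,s}  = {p,s} ∪ {q}
  — 7 sets.
Step 3 (1 new):
  {r,t,u}  = {p,q,s}ᶜ
  — 8 sets.
Step 4: stable.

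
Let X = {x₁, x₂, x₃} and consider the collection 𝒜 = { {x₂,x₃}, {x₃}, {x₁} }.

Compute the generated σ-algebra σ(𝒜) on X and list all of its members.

Begin from { ∅, {x₁}, {x₃}, {x₂,x₃}, X } (that is, 𝒜 plus ∅ and X).
Pass 1 (2 new):
  {x₁,x₂}  = ᶜ of {x₃}
  {x₁,x₃}  = {x₃} ∪ {x₁}
Pass 2 (1 new):
  {x₂}  = ᶜ of {x₁,x₃}
Pass 3: already closed under ᶜ and ∪.

Hence σ(𝒜) has 8 members: { ∅, {x₁}, {x₂}, {x₃}, {x₁,x₂}, {x₁,x₃}, {x₂,x₃}, X }.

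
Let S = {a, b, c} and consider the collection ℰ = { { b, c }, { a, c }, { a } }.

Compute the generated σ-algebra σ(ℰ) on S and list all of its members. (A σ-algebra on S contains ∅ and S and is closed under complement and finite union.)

σ(ℰ) = { {  }, { a }, { b }, { c }, { a, b }, { a, c }, { b, c }, S }

Trace:
Initial family (5 sets): { {  }, { a }, { a, c }, { b, c }, S }.
Iteration 1 adds 1:
  { b }  = S∖{ a, c }
  — 6 sets.
Iteration 2 (1 new):
  { a, b }  = { b } ∪ { a }
  — 7 sets.
Iteration 3. New:
  { c }  = S∖{ a, b }
  — 8 sets.
Iteration 4: stable.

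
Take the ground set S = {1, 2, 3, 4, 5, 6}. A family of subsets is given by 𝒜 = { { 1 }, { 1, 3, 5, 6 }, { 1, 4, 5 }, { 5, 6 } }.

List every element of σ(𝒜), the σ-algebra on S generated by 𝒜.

Initial family (6 sets): { {}, { 1 }, { 5, 6 }, { 1, 4, 5 }, { 1, 3, 5, 6 }, S }.
Pass 1 adds 7:
  { 2, 4 }  = complement { 1, 3, 5, 6 }
  { 1, 5, 6 }  = { 5, 6 } ∪ { 1 }
  { 2, 3, 6 }  = complement { 1, 4, 5 }
  { 1, 2, 3, 4 }  = complement { 5, 6 }
  { 1, 4, 5, 6 }  = { 1, 4, 5 } ∪ { 5, 6 }
  { 1, 3, 4, 5, 6 }  = { 1, 4, 5 } ∪ { 1, 3, 5, 6 }
  { 2, 3, 4, 5, 6 }  = complement { 1 }
  [13 total]
Pass 2. New:
  { 2 }  = complement { 1, 3, 4, 5, 6 }
  { 2, 3 }  = complement { 1, 4, 5, 6 }
  { 1, 2, 4 }  = { 2, 4 } ∪ { 1 }
  { 2, 3, 4 }  = complement { 1, 5, 6 }
  { 1, 2, 3, 6 }  = { 2, 3, 6 } ∪ { 1 }
  { 1, 2, 4, 5 }  = { 1, 4, 5 } ∪ { 2, 4 }
  { 2, 3, 4, 6 }  = { 2, 3, 6 } ∪ { 2, 4 }
  { 2, 3, 5, 6 }  = { 5, 6 } ∪ { 2, 3, 6 }
  { 2, 4, 5, 6 }  = { 5, 6 } ∪ { 2, 4 }
  { 1, 2, 3, 4, 5 }  = { 1, 4, 5 } ∪ { 1, 2, 3, 4 }
  { 1, 2, 3, 4, 6 }  = { 2, 3, 6 } ∪ { 1, 2, 3, 4 }
  { 1, 2, 3, 5, 6 }  = { 1, 3, 5, 6 } ∪ { 2, 3, 6 }
  { 1, 2, 4, 5, 6 }  = { 1, 4, 5, 6 } ∪ { 2, 4 }
  [26 total]
Pass 3 adds 14:
  { 3 }  = complement { 1, 2, 4, 5, 6 }
  { 4 }  = complement { 1, 2, 3, 5, 6 }
  { 5 }  = complement { 1, 2, 3, 4, 6 }
  { 6 }  = complement { 1, 2, 3, 4, 5 }
  { 1, 2 }  = { 2 } ∪ { 1 }
  { 1, 3 }  = complement { 2, 4, 5, 6 }
  { 1, 4 }  = complement { 2, 3, 5, 6 }
  { 1, 5 }  = complement { 2, 3, 4, 6 }
  { 3, 6 }  = complement { 1, 2, 4, 5 }
  { 4, 5 }  = complement { 1, 2, 3, 6 }
  { 1, 2, 3 }  = { 2, 3 } ∪ { 1 }
  { 2, 5, 6 }  = { 5, 6 } ∪ { 2 }
  { 3, 5, 6 }  = complement { 1, 2, 4 }
  { 1, 2, 5, 6 }  = { 2 } ∪ { 1, 5, 6 }
  [40 total]
Pass 4 adds 24:
  { 1, 6 }  = { 1 } ∪ { 6 }
  { 2, 5 }  = { 2 } ∪ { 5 }
  { 2, 6 }  = { 2 } ∪ { 6 }
  { 3, 4 }  = complement { 1, 2, 5, 6 }
  { 3, 5 }  = { 3 } ∪ { 5 }
  { 4, 6 }  = { 4 } ∪ { 6 }
  { 1, 2, 5 }  = { 2 } ∪ { 1, 5 }
  { 1, 2, 6 }  = { 1, 2 } ∪ { 6 }
  { 1, 3, 4 }  = complement { 2, 5, 6 }
  { 1, 3, 5 }  = { 1, 3 } ∪ { 1, 5 }
  { 1, 3, 6 }  = { 1, 3 } ∪ { 3, 6 }
  { 1, 4, 6 }  = { 1, 4 } ∪ { 6 }
  { 2, 3, 5 }  = { 2, 3 } ∪ { 5 }
  { 2, 4, 5 }  = { 2 } ∪ { 4, 5 }
  { 2, 4, 6 }  = { 2, 4 } ∪ { 6 }
  { 3, 4, 5 }  = { 4, 5 } ∪ { 3 }
  { 3, 4, 6 }  = { 3, 6 } ∪ { 4 }
  { 4, 5, 6 }  = complement { 1, 2, 3 }
  { 1, 2, 3, 5 }  = { 1, 2, 3 } ∪ { 1, 5 }
  { 1, 2, 4, 6 }  = { 1, 2, 4 } ∪ { 6 }
  { 1, 3, 4, 5 }  = { 4, 5 } ∪ { 1, 3 }
  { 1, 3, 4, 6 }  = { 3, 6 } ∪ { 1, 4 }
  { 2, 3, 4, 5 }  = { 4, 5 } ∪ { 2, 3 }
  { 3, 4, 5, 6 }  = complement { 1, 2 }
  [64 total]
Pass 5: already closed under ᶜ and ∪.

|σ(𝒜)| = 64.  σ(𝒜) = { {}, { 1 }, { 2 }, { 3 }, { 4 }, { 5 }, { 6 }, { 1, 2 }, { 1, 3 }, { 1, 4 }, { 1, 5 }, { 1, 6 }, { 2, 3 }, { 2, 4 }, { 2, 5 }, { 2, 6 }, { 3, 4 }, { 3, 5 }, { 3, 6 }, { 4, 5 }, { 4, 6 }, { 5, 6 }, { 1, 2, 3 }, { 1, 2, 4 }, { 1, 2, 5 }, { 1, 2, 6 }, { 1, 3, 4 }, { 1, 3, 5 }, { 1, 3, 6 }, { 1, 4, 5 }, { 1, 4, 6 }, { 1, 5, 6 }, { 2, 3, 4 }, { 2, 3, 5 }, { 2, 3, 6 }, { 2, 4, 5 }, { 2, 4, 6 }, { 2, 5, 6 }, { 3, 4, 5 }, { 3, 4, 6 }, { 3, 5, 6 }, { 4, 5, 6 }, { 1, 2, 3, 4 }, { 1, 2, 3, 5 }, { 1, 2, 3, 6 }, { 1, 2, 4, 5 }, { 1, 2, 4, 6 }, { 1, 2, 5, 6 }, { 1, 3, 4, 5 }, { 1, 3, 4, 6 }, { 1, 3, 5, 6 }, { 1, 4, 5, 6 }, { 2, 3, 4, 5 }, { 2, 3, 4, 6 }, { 2, 3, 5, 6 }, { 2, 4, 5, 6 }, { 3, 4, 5, 6 }, { 1, 2, 3, 4, 5 }, { 1, 2, 3, 4, 6 }, { 1, 2, 3, 5, 6 }, { 1, 2, 4, 5, 6 }, { 1, 3, 4, 5, 6 }, { 2, 3, 4, 5, 6 }, S }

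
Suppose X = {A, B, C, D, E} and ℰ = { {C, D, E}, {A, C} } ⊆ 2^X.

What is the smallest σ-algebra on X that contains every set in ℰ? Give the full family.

Initial family (4 sets): { {}, {A, C}, {C, D, E}, X }.
Iteration 1: 3 new —
  {A, B}  = complement {C, D, E}
  {B, D, E}  = complement {A, C}
  {A, C, D, E}  = {A, C} ∪ {C, D, E}
  [7 total]
Iteration 2. New:
  {B}  = complement {A, C, D, E}
  {A, B, C}  = {A, B} ∪ {A, C}
  {A, B, D, E}  = {A, B} ∪ {B, D, E}
  {B, C, D, E}  = {C, D, E} ∪ {B, D, E}
  [11 total]
Iteration 3: +3 →
  {A}  = complement {B, C, D, E}
  {C}  = complement {A, B, D, E}
  {D, E}  = complement {A, B, C}
  [14 total]
Iteration 4: +2 →
  {B, C}  = {C} ∪ {B}
  {A, D, E}  = {D, E} ∪ {A}
  [16 total]
Iteration 5 adds nothing — fixpoint reached.

Therefore σ(ℰ) = { {}, {A}, {B}, {C}, {A, B}, {A, C}, {B, C}, {D, E}, {A, B, C}, {A, D, E}, {B, D, E}, {C, D, E}, {A, B, D, E}, {A, C, D, E}, {B, C, D, E}, X } (|σ(ℰ)| = 16).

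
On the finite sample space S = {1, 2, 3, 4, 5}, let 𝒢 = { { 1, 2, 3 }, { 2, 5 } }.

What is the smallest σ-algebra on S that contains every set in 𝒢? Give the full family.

Seed the family with 𝒢 together with ∅ and S: { {}, { 2, 5 }, { 1, 2, 3 }, S }.
Round 1: 3 new —
  { 4, 5 }  = ᶜ of { 1, 2, 3 }
  { 1, 3, 4 }  = ᶜ of { 2, 5 }
  { 1, 2, 3, 5 }  = { 1, 2, 3 } ∪ { 2, 5 }
Round 2: 4 new —
  { 4 }  = ᶜ of { 1, 2, 3, 5 }
  { 2, 4, 5 }  = { 4, 5 } ∪ { 2, 5 }
  { 1, 2, 3, 4 }  = { 1, 3, 4 } ∪ { 1, 2, 3 }
  { 1, 3, 4, 5 }  = { 4, 5 } ∪ { 1, 3, 4 }
Round 3 adds 3:
  { 2 }  = ᶜ of { 1, 3, 4, 5 }
  { 5 }  = ᶜ of { 1, 2, 3, 4 }
  { 1, 3 }  = ᶜ of { 2, 4, 5 }
Round 4 (2 new):
  { 2, 4 }  = { 4 } ∪ { 2 }
  { 1, 3, 5 }  = { 1, 3 } ∪ { 5 }
Round 5: closed — nothing new.

σ(𝒢) = { {}, { 2 }, { 4 }, { 5 }, { 1, 3 }, { 2, 4 }, { 2, 5 }, { 4, 5 }, { 1, 2, 3 }, { 1, 3, 4 }, { 1, 3, 5 }, { 2, 4, 5 }, { 1, 2, 3, 4 }, { 1, 2, 3, 5 }, { 1, 3, 4, 5 }, S }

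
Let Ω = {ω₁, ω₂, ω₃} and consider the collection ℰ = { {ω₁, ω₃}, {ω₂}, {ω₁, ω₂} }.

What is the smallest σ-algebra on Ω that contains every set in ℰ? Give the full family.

|σ(ℰ)| = 8.  σ(ℰ) = { {}, {ω₁}, {ω₂}, {ω₃}, {ω₁, ω₂}, {ω₁, ω₃}, {ω₂, ω₃}, Ω }

Check:
Take S₀ = ℰ ∪ {∅, Ω} = { {}, {ω₂}, {ω₁, ω₂}, {ω₁, ω₃}, Ω }.
Pass 1 (1 new):
  {ω₃}  = complement {ω₁, ω₂}
  [6 total]
Pass 2 (1 new):
  {ω₂, ω₃}  = {ω₃} ∪ {ω₂}
  [7 total]
Pass 3: +1 →
  {ω₁}  = complement {ω₂, ω₃}
  [8 total]
Pass 4: closed — nothing new.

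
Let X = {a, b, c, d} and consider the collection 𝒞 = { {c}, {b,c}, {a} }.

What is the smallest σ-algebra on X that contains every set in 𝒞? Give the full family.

Seed the family with 𝒞 together with ∅ and X: { {}, {a}, {c}, {b,c}, X }.
Pass 1 adds 5:
  {a,c}  = {c} ∪ {a}
  {a,d}  = ᶜ of {b,c}
  {a,b,c}  = {b,c} ∪ {a}
  {a,b,d}  = ᶜ of {c}
  {b,c,d}  = ᶜ of {a}
  |family| = 10
Pass 2 adds 3:
  {d}  = ᶜ of {a,b,c}
  {b,d}  = ᶜ of {a,c}
  {a,c,d}  = {c} ∪ {a,d}
  |family| = 13
Pass 3. New:
  {b}  = ᶜ of {a,c,d}
  {c,d}  = {c} ∪ {d}
  |family| = 15
Pass 4 adds 1:
  {a,b}  = ᶜ of {c,d}
  |family| = 16
Pass 5 adds nothing — fixpoint reached.

Therefore σ(𝒞) = { {}, {a}, {b}, {c}, {d}, {a,b}, {a,c}, {a,d}, {b,c}, {b,d}, {c,d}, {a,b,c}, {a,b,d}, {a,c,d}, {b,c,d}, X } (|σ(𝒞)| = 16).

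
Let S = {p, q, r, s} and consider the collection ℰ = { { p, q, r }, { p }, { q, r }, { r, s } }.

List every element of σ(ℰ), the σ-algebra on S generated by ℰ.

σ(ℰ) = { {  }, { p }, { q }, { r }, { s }, { p, q }, { p, r }, { p, s }, { q, r }, { q, s }, { r, s }, { p, q, r }, { p, q, s }, { p, r, s }, { q, r, s }, S }

Working:
Seed the family with ℰ together with ∅ and S: { {  }, { p }, { q, r }, { r, s }, { p, q, r }, S }.
Round 1: +5 →
  { s }  = { p, q, r }ᶜ
  { p, q }  = { r, s }ᶜ
  { p, s }  = { q, r }ᶜ
  { p, r, s }  = { r, s } ∪ { p }
  { q, r, s }  = { p }ᶜ
Round 2 (2 new):
  { q }  = { p, r, s }ᶜ
  { p, q, s }  = { p, q } ∪ { p, s }
Round 3 (2 new):
  { r }  = { p, q, s }ᶜ
  { q, s }  = { s } ∪ { q }
Round 4 adds 1:
  { p, r }  = { q, s }ᶜ
Round 5: stable.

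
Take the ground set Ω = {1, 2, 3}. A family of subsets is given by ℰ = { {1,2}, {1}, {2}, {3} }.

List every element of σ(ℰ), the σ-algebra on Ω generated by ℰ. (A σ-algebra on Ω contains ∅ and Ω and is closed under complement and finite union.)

σ(ℰ) (8 sets): { {}, {1}, {2}, {3}, {1,2}, {1,3}, {2,3}, Ω }

Working:
Take S₀ = ℰ ∪ {∅, Ω} = { {}, {1}, {2}, {3}, {1,2}, Ω }.
Round 1. New:
  {1,3}  = {2}ᶜ
  {2,3}  = {1}ᶜ
  — 8 sets.
Round 2: already closed under ᶜ and ∪.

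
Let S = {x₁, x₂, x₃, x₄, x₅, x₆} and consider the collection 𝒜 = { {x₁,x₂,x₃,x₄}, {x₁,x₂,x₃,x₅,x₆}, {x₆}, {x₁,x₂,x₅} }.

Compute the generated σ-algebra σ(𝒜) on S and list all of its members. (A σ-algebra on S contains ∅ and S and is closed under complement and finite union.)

Answer: σ(𝒜) = { {}, {x₃}, {x₄}, {x₅}, {x₆}, {x₁,x₂}, {x₃,x₄}, {x₃,x₅}, {x₃,x₆}, {x₄,x₅}, {x₄,x₆}, {x₅,x₆}, {x₁,x₂,x₃}, {x₁,x₂,x₄}, {x₁,x₂,x₅}, {x₁,x₂,x₆}, {x₃,x₄,x₅}, {x₃,x₄,x₆}, {x₃,x₅,x₆}, {x₄,x₅,x₆}, {x₁,x₂,x₃,x₄}, {x₁,x₂,x₃,x₅}, {x₁,x₂,x₃,x₆}, {x₁,x₂,x₄,x₅}, {x₁,x₂,x₄,x₆}, {x₁,x₂,x₅,x₆}, {x₃,x₄,x₅,x₆}, {x₁,x₂,x₃,x₄,x₅}, {x₁,x₂,x₃,x₄,x₆}, {x₁,x₂,x₃,x₅,x₆}, {x₁,x₂,x₄,x₅,x₆}, S }

Derivation:
Begin from { {}, {x₆}, {x₁,x₂,x₅}, {x₁,x₂,x₃,x₄}, {x₁,x₂,x₃,x₅,x₆}, S } (that is, 𝒜 plus ∅ and S).
Iteration 1: +6 →
  {x₄}  = S∖{x₁,x₂,x₃,x₅,x₆}
  {x₅,x₆}  = S∖{x₁,x₂,x₃,x₄}
  {x₃,x₄,x₆}  = S∖{x₁,x₂,x₅}
  {x₁,x₂,x₅,x₆}  = {x₁,x₂,x₅} ∪ {x₆}
  {x₁,x₂,x₃,x₄,x₅}  = S∖{x₆}
  {x₁,x₂,x₃,x₄,x₆}  = {x₁,x₂,x₃,x₄} ∪ {x₆}
  [12 total]
Iteration 2: 7 new —
  {x₅}  = S∖{x₁,x₂,x₃,x₄,x₆}
  {x₃,x₄}  = S∖{x₁,x₂,x₅,x₆}
  {x₄,x₆}  = {x₆} ∪ {x₄}
  {x₄,x₅,x₆}  = {x₅,x₆} ∪ {x₄}
  {x₁,x₂,x₄,x₅}  = {x₁,x₂,x₅} ∪ {x₄}
  {x₃,x₄,x₅,x₆}  = {x₅,x₆} ∪ {x₃,x₄,x₆}
  {x₁,x₂,x₄,x₅,x₆}  = {x₄} ∪ {x₁,x₂,x₅,x₆}
  [19 total]
Iteration 3 (7 new):
  {x₃}  = S∖{x₁,x₂,x₄,x₅,x₆}
  {x₁,x₂}  = S∖{x₃,x₄,x₅,x₆}
  {x₃,x₆}  = S∖{x₁,x₂,x₄,x₅}
  {x₄,x₅}  = {x₅} ∪ {x₄}
  {x₁,x₂,x₃}  = S∖{x₄,x₅,x₆}
  {x₃,x₄,x₅}  = {x₃,x₄} ∪ {x₅}
  {x₁,x₂,x₃,x₅}  = S∖{x₄,x₆}
  [26 total]
Iteration 4. New:
  {x₃,x₅}  = {x₅} ∪ {x₃}
  {x₁,x₂,x₄}  = {x₁,x₂} ∪ {x₄}
  {x₁,x₂,x₆}  = S∖{x₃,x₄,x₅}
  {x₃,x₅,x₆}  = {x₅,x₆} ∪ {x₃}
  {x₁,x₂,x₃,x₆}  = S∖{x₄,x₅}
  {x₁,x₂,x₄,x₆}  = {x₁,x₂} ∪ {x₄,x₆}
  [32 total]
Iteration 5: no new sets; the family is a σ-algebra.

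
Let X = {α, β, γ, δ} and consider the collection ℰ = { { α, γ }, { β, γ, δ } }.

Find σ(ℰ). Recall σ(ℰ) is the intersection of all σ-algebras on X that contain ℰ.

Answer: σ(ℰ) = { {}, { α }, { γ }, { α, γ }, { β, δ }, { α, β, δ }, { β, γ, δ }, X }

Working:
Seed the family with ℰ together with ∅ and X: { {}, { α, γ }, { β, γ, δ }, X }.
Round 1. New:
  { α }  = { β, γ, δ }ᶜ
  { β, δ }  = { α, γ }ᶜ
  |family| = 6
Round 2: 1 new —
  { α, β, δ }  = { β, δ } ∪ { α }
  |family| = 7
Round 3: +1 →
  { γ }  = { α, β, δ }ᶜ
  |family| = 8
Round 4 adds nothing — fixpoint reached.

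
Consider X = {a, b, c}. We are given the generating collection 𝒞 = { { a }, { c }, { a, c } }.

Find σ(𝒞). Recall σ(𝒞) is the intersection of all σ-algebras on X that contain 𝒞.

|σ(𝒞)| = 8.  σ(𝒞) = { {  }, { a }, { b }, { c }, { a, b }, { a, c }, { b, c }, X }

Check:
Start: 𝒞 ∪ {∅, X} = { {  }, { a }, { c }, { a, c }, X }.
Iteration 1 (3 new):
  { b }  = { a, c }ᶜ
  { a, b }  = { c }ᶜ
  { b, c }  = { a }ᶜ
  [8 total]
Iteration 2: closed — nothing new.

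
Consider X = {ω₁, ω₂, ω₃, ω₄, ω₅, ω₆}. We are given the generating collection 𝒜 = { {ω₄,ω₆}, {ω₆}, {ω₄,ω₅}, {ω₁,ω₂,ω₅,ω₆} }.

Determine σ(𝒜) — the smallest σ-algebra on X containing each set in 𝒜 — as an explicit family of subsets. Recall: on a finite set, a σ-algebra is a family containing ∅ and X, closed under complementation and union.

Start: 𝒜 ∪ {∅, X} = { {}, {ω₆}, {ω₄,ω₅}, {ω₄,ω₆}, {ω₁,ω₂,ω₅,ω₆}, X }.
Pass 1: 6 new —
  {ω₃,ω₄}  = X∖{ω₁,ω₂,ω₅,ω₆}
  {ω₄,ω₅,ω₆}  = {ω₄,ω₅} ∪ {ω₄,ω₆}
  {ω₁,ω₂,ω₃,ω₅}  = X∖{ω₄,ω₆}
  {ω₁,ω₂,ω₃,ω₆}  = X∖{ω₄,ω₅}
  {ω₁,ω₂,ω₃,ω₄,ω₅}  = X∖{ω₆}
  {ω₁,ω₂,ω₄,ω₅,ω₆}  = {ω₄,ω₅} ∪ {ω₁,ω₂,ω₅,ω₆}
Pass 2. New:
  {ω₃}  = X∖{ω₁,ω₂,ω₄,ω₅,ω₆}
  {ω₁,ω₂,ω₃}  = X∖{ω₄,ω₅,ω₆}
  {ω₃,ω₄,ω₅}  = {ω₃,ω₄} ∪ {ω₄,ω₅}
  {ω₃,ω₄,ω₆}  = {ω₃,ω₄} ∪ {ω₆}
  {ω₃,ω₄,ω₅,ω₆}  = {ω₃,ω₄} ∪ {ω₄,ω₅,ω₆}
  {ω₁,ω₂,ω₃,ω₄,ω₆}  = {ω₃,ω₄} ∪ {ω₁,ω₂,ω₃,ω₆}
  {ω₁,ω₂,ω₃,ω₅,ω₆}  = {ω₆} ∪ {ω₁,ω₂,ω₃,ω₅}
Pass 3: +7 →
  {ω₄}  = X∖{ω₁,ω₂,ω₃,ω₅,ω₆}
  {ω₅}  = X∖{ω₁,ω₂,ω₃,ω₄,ω₆}
  {ω₁,ω₂}  = X∖{ω₃,ω₄,ω₅,ω₆}
  {ω₃,ω₆}  = {ω₆} ∪ {ω₃}
  {ω₁,ω₂,ω₅}  = X∖{ω₃,ω₄,ω₆}
  {ω₁,ω₂,ω₆}  = X∖{ω₃,ω₄,ω₅}
  {ω₁,ω₂,ω₃,ω₄}  = {ω₃,ω₄} ∪ {ω₁,ω₂,ω₃}
Pass 4: +6 →
  {ω₃,ω₅}  = {ω₅} ∪ {ω₃}
  {ω₅,ω₆}  = X∖{ω₁,ω₂,ω₃,ω₄}
  {ω₁,ω₂,ω₄}  = {ω₁,ω₂} ∪ {ω₄}
  {ω₃,ω₅,ω₆}  = {ω₅} ∪ {ω₃,ω₆}
  {ω₁,ω₂,ω₄,ω₅}  = X∖{ω₃,ω₆}
  {ω₁,ω₂,ω₄,ω₆}  = {ω₁,ω₂} ∪ {ω₄,ω₆}
Pass 5: closed — nothing new.

Therefore σ(𝒜) = { {}, {ω₃}, {ω₄}, {ω₅}, {ω₆}, {ω₁,ω₂}, {ω₃,ω₄}, {ω₃,ω₅}, {ω₃,ω₆}, {ω₄,ω₅}, {ω₄,ω₆}, {ω₅,ω₆}, {ω₁,ω₂,ω₃}, {ω₁,ω₂,ω₄}, {ω₁,ω₂,ω₅}, {ω₁,ω₂,ω₆}, {ω₃,ω₄,ω₅}, {ω₃,ω₄,ω₆}, {ω₃,ω₅,ω₆}, {ω₄,ω₅,ω₆}, {ω₁,ω₂,ω₃,ω₄}, {ω₁,ω₂,ω₃,ω₅}, {ω₁,ω₂,ω₃,ω₆}, {ω₁,ω₂,ω₄,ω₅}, {ω₁,ω₂,ω₄,ω₆}, {ω₁,ω₂,ω₅,ω₆}, {ω₃,ω₄,ω₅,ω₆}, {ω₁,ω₂,ω₃,ω₄,ω₅}, {ω₁,ω₂,ω₃,ω₄,ω₆}, {ω₁,ω₂,ω₃,ω₅,ω₆}, {ω₁,ω₂,ω₄,ω₅,ω₆}, X } (|σ(𝒜)| = 32).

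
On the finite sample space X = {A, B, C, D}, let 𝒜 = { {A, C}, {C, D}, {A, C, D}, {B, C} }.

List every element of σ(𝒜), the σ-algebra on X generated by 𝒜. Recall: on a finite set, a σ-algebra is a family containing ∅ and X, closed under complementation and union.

|σ(𝒜)| = 16.  σ(𝒜) = { ∅, {A}, {B}, {C}, {D}, {A, B}, {A, C}, {A, D}, {B, C}, {B, D}, {C, D}, {A, B, C}, {A, B, D}, {A, C, D}, {B, C, D}, X }

Working:
Initial family (6 sets): { ∅, {A, C}, {B, C}, {C, D}, {A, C, D}, X }.
Step 1: +6 →
  {B}  = {A, C, D}ᶜ
  {A, B}  = {C, D}ᶜ
  {A, D}  = {B, C}ᶜ
  {B, D}  = {A, C}ᶜ
  {A, B, C}  = {B, C} ∪ {A, C}
  {B, C, D}  = {C, D} ∪ {B, C}
  — 12 sets.
Step 2. New:
  {A}  = {B, C, D}ᶜ
  {D}  = {A, B, C}ᶜ
  {A, B, D}  = {A, B} ∪ {A, D}
  — 15 sets.
Step 3. New:
  {C}  = {A, B, D}ᶜ
  — 16 sets.
Step 4: closed — nothing new.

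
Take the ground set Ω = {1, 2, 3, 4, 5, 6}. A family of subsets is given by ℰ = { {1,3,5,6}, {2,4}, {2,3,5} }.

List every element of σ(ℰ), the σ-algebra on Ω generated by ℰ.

σ(ℰ) (16 sets): { ∅, {2}, {4}, {1,6}, {2,4}, {3,5}, {1,2,6}, {1,4,6}, {2,3,5}, {3,4,5}, {1,2,4,6}, {1,3,5,6}, {2,3,4,5}, {1,2,3,5,6}, {1,3,4,5,6}, Ω }

Check:
Begin from { ∅, {2,4}, {2,3,5}, {1,3,5,6}, Ω } (that is, ℰ plus ∅ and Ω).
Step 1. New:
  {1,4,6}  = Ω∖{2,3,5}
  {2,3,4,5}  = {2,3,5} ∪ {2,4}
  {1,2,3,5,6}  = {1,3,5,6} ∪ {2,3,5}
  [8 total]
Step 2 adds 4:
  {4}  = Ω∖{1,2,3,5,6}
  {1,6}  = Ω∖{2,3,4,5}
  {1,2,4,6}  = {2,4} ∪ {1,4,6}
  {1,3,4,5,6}  = {1,3,5,6} ∪ {1,4,6}
  [12 total]
Step 3: +2 →
  {2}  = Ω∖{1,3,4,5,6}
  {3,5}  = Ω∖{1,2,4,6}
  [14 total]
Step 4: 2 new —
  {1,2,6}  = {1,6} ∪ {2}
  {3,4,5}  = {4} ∪ {3,5}
  [16 total]
Step 5 adds nothing — fixpoint reached.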